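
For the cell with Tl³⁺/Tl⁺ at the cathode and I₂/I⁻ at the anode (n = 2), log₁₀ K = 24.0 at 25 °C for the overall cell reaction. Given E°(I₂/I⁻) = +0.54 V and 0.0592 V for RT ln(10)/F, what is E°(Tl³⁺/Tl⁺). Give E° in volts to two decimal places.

+1.25 V

E°cell = (0.0592/n)·log K = (0.0592/2)(24.0) = +0.710 V.
Since Tl³⁺/Tl⁺ is the cathode and I₂/I⁻ the anode, E°cell = E°(Tl³⁺/Tl⁺) − E°(I₂/I⁻).
So E°(Tl³⁺/Tl⁺) = E°cell + E°(I₂/I⁻) = +0.710 + (+0.54) = +1.25 V.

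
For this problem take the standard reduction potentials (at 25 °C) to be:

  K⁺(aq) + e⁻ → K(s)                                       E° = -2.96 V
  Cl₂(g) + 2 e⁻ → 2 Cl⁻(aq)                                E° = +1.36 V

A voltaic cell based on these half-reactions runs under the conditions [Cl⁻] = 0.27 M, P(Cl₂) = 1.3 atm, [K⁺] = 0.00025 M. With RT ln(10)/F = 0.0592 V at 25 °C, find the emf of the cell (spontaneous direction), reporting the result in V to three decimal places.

Cl₂/Cl⁻ is the cathode (higher E°), K⁺/K the anode: E°cell = +1.36 − (-2.96) = +4.32 V, n = 2.
Overall: Cl₂(g) + 2 K(s) → 2 Cl⁻(aq) + 2 K⁺(aq)
Q = [Cl⁻]^2·[K⁺]^2 / (P(Cl₂)); log Q = -8.455.
E = E° − (0.0592/n) log Q = +4.32 − (0.0592/2)(-8.455) = +4.570 V.

+4.570 V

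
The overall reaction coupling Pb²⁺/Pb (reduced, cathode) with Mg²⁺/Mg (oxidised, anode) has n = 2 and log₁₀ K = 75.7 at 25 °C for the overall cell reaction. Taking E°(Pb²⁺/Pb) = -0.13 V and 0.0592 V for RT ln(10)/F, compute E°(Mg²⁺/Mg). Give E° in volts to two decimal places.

E°cell = (0.0592/n)·log K = (0.0592/2)(75.7) = +2.241 V.
Since Pb²⁺/Pb is the cathode and Mg²⁺/Mg the anode, E°cell = E°(Pb²⁺/Pb) − E°(Mg²⁺/Mg).
So E°(Mg²⁺/Mg) = E°(Pb²⁺/Pb) − E°cell = (-0.13) − (+2.241) = -2.37 V.

-2.37 V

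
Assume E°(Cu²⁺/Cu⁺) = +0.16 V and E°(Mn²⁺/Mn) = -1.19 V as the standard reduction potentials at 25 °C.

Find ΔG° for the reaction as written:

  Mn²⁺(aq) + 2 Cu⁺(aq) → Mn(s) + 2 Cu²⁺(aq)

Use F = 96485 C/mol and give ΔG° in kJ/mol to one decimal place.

As written, Mn²⁺/Mn is reduced (cathode) and Cu²⁺/Cu⁺ is oxidised (anode), so E°cell = (-1.19) − (+0.16) = -1.35 V.
Balancing electrons gives n = 2.
ΔG° = −nFE° = −(2)(96485)(-1.35) = 260,510 J = +260.5 kJ/mol.

+260.5 kJ/mol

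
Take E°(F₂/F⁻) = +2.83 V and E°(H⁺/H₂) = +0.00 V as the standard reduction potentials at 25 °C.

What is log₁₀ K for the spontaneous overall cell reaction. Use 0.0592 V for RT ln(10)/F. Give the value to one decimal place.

Cathode: F₂/F⁻; anode: H⁺/H₂. E°cell = +2.83 V, n = 2.
log K = nE°cell / 0.0592 = (2)(+2.83) / 0.0592 = 95.6.

95.6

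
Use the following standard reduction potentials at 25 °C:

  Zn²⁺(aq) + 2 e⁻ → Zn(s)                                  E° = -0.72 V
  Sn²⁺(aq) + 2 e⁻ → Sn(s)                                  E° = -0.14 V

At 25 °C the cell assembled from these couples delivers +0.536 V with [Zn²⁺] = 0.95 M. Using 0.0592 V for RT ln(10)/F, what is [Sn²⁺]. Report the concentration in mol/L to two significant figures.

0.031 M

Sn²⁺/Sn is the cathode, Zn²⁺/Zn the anode: E°cell = +0.58 V, n = 2.
Overall reaction: Sn²⁺(aq) + Zn(s) → Sn(s) + Zn²⁺(aq); Q = [Zn²⁺]^1/[Sn²⁺]^1.
From E = E° − (0.0592/n) log Q: log Q = (E° − E)·n/0.0592 = (+0.58 − (+0.536))·2/0.0592 = 1.4865.
So 1·log[Sn²⁺] = 1·log(0.95) − log Q = -0.0223 − (1.4865) = -1.5088; [Sn²⁺] = 10^(-1.5088) ≈ 0.031 M.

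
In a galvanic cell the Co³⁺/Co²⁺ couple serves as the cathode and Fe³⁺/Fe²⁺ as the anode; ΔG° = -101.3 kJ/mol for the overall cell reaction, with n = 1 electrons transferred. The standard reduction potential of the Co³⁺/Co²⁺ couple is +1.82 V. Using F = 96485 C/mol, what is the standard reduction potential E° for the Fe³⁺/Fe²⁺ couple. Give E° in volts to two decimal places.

E°cell = −ΔG°/(nF) = −(-101.3×10³)/((1)(96485)) = +1.050 V.
Since Co³⁺/Co²⁺ is the cathode and Fe³⁺/Fe²⁺ the anode, E°cell = E°(Co³⁺/Co²⁺) − E°(Fe³⁺/Fe²⁺).
So E°(Fe³⁺/Fe²⁺) = E°(Co³⁺/Co²⁺) − E°cell = (+1.82) − (+1.050) = +0.77 V.

+0.77 V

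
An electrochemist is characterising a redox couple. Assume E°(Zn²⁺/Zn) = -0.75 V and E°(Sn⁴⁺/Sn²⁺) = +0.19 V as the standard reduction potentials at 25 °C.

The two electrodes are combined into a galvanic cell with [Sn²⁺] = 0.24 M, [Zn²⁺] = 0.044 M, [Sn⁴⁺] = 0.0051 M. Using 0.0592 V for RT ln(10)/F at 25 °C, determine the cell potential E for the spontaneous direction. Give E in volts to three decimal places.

Sn⁴⁺/Sn²⁺ is the cathode (higher E°), Zn²⁺/Zn the anode: E°cell = +0.19 − (-0.75) = +0.94 V, n = 2.
Overall: Sn⁴⁺(aq) + Zn(s) → Sn²⁺(aq) + Zn²⁺(aq)
Q = [Sn²⁺]·[Zn²⁺] / ([Sn⁴⁺]); log Q = 0.316.
E = E° − (0.0592/n) log Q = +0.94 − (0.0592/2)(0.316) = +0.931 V.

+0.931 V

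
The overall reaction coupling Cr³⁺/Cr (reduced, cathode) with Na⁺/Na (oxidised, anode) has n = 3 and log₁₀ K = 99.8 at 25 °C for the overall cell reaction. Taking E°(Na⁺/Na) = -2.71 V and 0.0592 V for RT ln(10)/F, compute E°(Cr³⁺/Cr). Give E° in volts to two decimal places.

-0.74 V

E°cell = (0.0592/n)·log K = (0.0592/3)(99.8) = +1.969 V.
Since Cr³⁺/Cr is the cathode and Na⁺/Na the anode, E°cell = E°(Cr³⁺/Cr) − E°(Na⁺/Na).
So E°(Cr³⁺/Cr) = E°cell + E°(Na⁺/Na) = +1.969 + (-2.71) = -0.74 V.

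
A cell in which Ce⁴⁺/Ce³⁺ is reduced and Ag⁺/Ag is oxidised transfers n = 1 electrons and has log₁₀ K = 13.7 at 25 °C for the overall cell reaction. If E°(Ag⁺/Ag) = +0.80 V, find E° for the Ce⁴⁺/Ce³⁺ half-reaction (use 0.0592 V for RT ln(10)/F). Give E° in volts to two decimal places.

+1.61 V

E°cell = (0.0592/n)·log K = (0.0592/1)(13.7) = +0.811 V.
Since Ce⁴⁺/Ce³⁺ is the cathode and Ag⁺/Ag the anode, E°cell = E°(Ce⁴⁺/Ce³⁺) − E°(Ag⁺/Ag).
So E°(Ce⁴⁺/Ce³⁺) = E°cell + E°(Ag⁺/Ag) = +0.811 + (+0.80) = +1.61 V.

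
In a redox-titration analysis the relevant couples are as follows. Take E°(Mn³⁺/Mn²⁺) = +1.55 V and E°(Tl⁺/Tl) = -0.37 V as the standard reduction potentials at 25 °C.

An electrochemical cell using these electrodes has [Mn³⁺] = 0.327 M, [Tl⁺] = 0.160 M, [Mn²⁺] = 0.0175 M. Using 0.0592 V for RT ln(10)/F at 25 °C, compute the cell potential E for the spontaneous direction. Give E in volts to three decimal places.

Mn³⁺/Mn²⁺ is the cathode (higher E°), Tl⁺/Tl the anode: E°cell = +1.55 − (-0.37) = +1.92 V, n = 1.
Overall: Mn³⁺(aq) + Tl(s) → Mn²⁺(aq) + Tl⁺(aq)
Q = [Mn²⁺]·[Tl⁺] / ([Mn³⁺]); log Q = -2.067.
E = E° − (0.0592/n) log Q = +1.92 − (0.0592/1)(-2.067) = +2.042 V.

+2.042 V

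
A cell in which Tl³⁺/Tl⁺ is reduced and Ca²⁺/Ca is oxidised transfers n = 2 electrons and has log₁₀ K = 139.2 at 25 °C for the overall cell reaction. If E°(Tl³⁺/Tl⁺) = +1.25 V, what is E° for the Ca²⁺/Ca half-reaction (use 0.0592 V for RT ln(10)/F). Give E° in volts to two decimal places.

-2.87 V

E°cell = (0.0592/n)·log K = (0.0592/2)(139.2) = +4.120 V.
Since Tl³⁺/Tl⁺ is the cathode and Ca²⁺/Ca the anode, E°cell = E°(Tl³⁺/Tl⁺) − E°(Ca²⁺/Ca).
So E°(Ca²⁺/Ca) = E°(Tl³⁺/Tl⁺) − E°cell = (+1.25) − (+4.120) = -2.87 V.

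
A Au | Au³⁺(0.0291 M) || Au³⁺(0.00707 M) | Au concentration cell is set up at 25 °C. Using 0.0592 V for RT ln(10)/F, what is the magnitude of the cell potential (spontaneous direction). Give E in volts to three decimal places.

For a concentration cell E°cell = 0. The 0.0291 M side is the cathode (reduction is favoured where [Au³⁺] is higher).
With n = 3, E = −(0.0592/3) log([Au³⁺]ₐₙ/[Au³⁺]꜀ₐₜ) = −(0.0592/3) log(0.00707/0.0291) = −(0.0592/3)(-0.614) = +0.012 V.

+0.012 V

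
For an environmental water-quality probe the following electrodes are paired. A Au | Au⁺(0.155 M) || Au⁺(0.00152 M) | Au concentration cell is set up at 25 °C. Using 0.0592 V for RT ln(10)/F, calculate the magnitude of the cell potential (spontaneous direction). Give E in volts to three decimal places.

+0.119 V

For a concentration cell E°cell = 0. The 0.155 M side is the cathode (reduction is favoured where [Au⁺] is higher).
With n = 1, E = −(0.0592/1) log([Au⁺]ₐₙ/[Au⁺]꜀ₐₜ) = −(0.0592/1) log(0.00152/0.155) = −(0.0592/1)(-2.008) = +0.119 V.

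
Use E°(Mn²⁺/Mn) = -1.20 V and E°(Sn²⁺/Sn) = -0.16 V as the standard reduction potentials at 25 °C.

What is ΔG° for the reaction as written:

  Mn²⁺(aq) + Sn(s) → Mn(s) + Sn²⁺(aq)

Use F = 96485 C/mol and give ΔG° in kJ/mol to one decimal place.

+200.7 kJ/mol

As written, Mn²⁺/Mn is reduced (cathode) and Sn²⁺/Sn is oxidised (anode), so E°cell = (-1.20) − (-0.16) = -1.04 V.
Balancing electrons gives n = 2.
ΔG° = −nFE° = −(2)(96485)(-1.04) = 200,689 J = +200.7 kJ/mol.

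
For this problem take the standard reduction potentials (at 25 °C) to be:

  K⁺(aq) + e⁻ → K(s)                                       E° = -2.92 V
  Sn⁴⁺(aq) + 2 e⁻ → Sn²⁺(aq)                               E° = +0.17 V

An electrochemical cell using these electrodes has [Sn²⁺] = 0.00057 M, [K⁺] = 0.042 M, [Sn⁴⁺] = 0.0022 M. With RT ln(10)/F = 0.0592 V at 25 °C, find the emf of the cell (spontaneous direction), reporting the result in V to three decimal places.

Sn⁴⁺/Sn²⁺ is the cathode (higher E°), K⁺/K the anode: E°cell = +0.17 − (-2.92) = +3.09 V, n = 2.
Overall: Sn⁴⁺(aq) + 2 K(s) → Sn²⁺(aq) + 2 K⁺(aq)
Q = [Sn²⁺]·[K⁺]^2 / ([Sn⁴⁺]); log Q = -3.340.
E = E° − (0.0592/n) log Q = +3.09 − (0.0592/2)(-3.340) = +3.189 V.

+3.189 V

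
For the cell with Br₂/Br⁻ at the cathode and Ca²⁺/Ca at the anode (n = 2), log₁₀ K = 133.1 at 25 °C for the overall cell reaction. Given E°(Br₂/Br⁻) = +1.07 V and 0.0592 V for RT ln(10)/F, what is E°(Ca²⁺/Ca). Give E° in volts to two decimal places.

-2.87 V

E°cell = (0.0592/n)·log K = (0.0592/2)(133.1) = +3.940 V.
Since Br₂/Br⁻ is the cathode and Ca²⁺/Ca the anode, E°cell = E°(Br₂/Br⁻) − E°(Ca²⁺/Ca).
So E°(Ca²⁺/Ca) = E°(Br₂/Br⁻) − E°cell = (+1.07) − (+3.940) = -2.87 V.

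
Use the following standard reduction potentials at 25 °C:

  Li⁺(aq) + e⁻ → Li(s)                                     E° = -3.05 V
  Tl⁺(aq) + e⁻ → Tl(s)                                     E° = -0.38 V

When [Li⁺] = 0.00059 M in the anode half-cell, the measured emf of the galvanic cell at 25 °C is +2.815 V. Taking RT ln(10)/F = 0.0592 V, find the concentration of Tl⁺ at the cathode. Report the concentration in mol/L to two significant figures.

0.17 M

Tl⁺/Tl is the cathode, Li⁺/Li the anode: E°cell = +2.67 V, n = 1.
Overall reaction: Tl⁺(aq) + Li(s) → Tl(s) + Li⁺(aq); Q = [Li⁺]^1/[Tl⁺]^1.
From E = E° − (0.0592/n) log Q: log Q = (E° − E)·n/0.0592 = (+2.67 − (+2.815))·1/0.0592 = -2.4493.
So 1·log[Tl⁺] = 1·log(0.00059) − log Q = -3.2291 − (-2.4493) = -0.7798; [Tl⁺] = 10^(-0.7798) ≈ 0.17 M.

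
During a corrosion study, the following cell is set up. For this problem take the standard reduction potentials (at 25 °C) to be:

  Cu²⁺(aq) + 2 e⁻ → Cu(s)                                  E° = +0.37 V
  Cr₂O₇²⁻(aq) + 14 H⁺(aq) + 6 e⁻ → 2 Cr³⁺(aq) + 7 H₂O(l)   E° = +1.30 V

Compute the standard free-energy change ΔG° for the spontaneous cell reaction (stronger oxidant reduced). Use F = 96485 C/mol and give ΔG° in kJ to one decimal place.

-538.4 kJ

Cr₂O₇²⁻/Cr³⁺ (E° = +1.30 V) is the cathode; Cu²⁺/Cu (E° = +0.37 V) is the anode, so E°cell = +0.93 V.
Balancing electrons gives n = 6 (lcm of 6 and 2).
ΔG° = −nFE° = −(6)(96485)(+0.93) = -538,386 J = -538.4 kJ.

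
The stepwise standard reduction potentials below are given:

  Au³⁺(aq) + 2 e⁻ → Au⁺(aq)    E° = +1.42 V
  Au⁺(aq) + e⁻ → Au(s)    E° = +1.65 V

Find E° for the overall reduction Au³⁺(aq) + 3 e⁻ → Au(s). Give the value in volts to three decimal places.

Adding the free-energy changes (−nFE°) of the two steps gives −n₃FE°₃ = −n₁FE°₁ − n₂FE°₂.
E°₃ = (2×+1.42 + 1×+1.65) / 3 = (+4.490) / 3 = +1.497 V.

+1.497 V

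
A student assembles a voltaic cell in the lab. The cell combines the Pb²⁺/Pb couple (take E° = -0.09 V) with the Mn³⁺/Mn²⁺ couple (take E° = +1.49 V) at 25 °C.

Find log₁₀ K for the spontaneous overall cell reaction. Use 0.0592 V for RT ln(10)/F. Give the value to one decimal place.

Cathode: Mn³⁺/Mn²⁺; anode: Pb²⁺/Pb. E°cell = +1.58 V, n = 2.
log K = nE°cell / 0.0592 = (2)(+1.58) / 0.0592 = 53.4.

53.4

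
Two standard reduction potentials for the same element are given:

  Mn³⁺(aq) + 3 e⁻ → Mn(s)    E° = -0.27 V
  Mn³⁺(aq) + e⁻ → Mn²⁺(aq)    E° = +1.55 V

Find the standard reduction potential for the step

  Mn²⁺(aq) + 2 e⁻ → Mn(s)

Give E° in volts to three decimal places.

Sequential free energies add, so n₃E°₃ = n₁E°₁ + n₂E°₂.
With n₃ = 3, and the known step contributing 1×(+1.55) V, the unknown satisfies 2·E° = 3×(-0.27) − 1×(+1.55) = -2.360.
E° = -2.360 / 2 = -1.180 V.

-1.180 V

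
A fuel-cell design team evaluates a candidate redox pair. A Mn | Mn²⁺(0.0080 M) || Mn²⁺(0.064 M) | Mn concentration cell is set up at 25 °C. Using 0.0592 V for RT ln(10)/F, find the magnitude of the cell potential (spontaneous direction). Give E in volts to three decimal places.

For a concentration cell E°cell = 0. The 0.064 M side is the cathode (reduction is favoured where [Mn²⁺] is higher).
With n = 2, E = −(0.0592/2) log([Mn²⁺]ₐₙ/[Mn²⁺]꜀ₐₜ) = −(0.0592/2) log(0.008/0.064) = −(0.0592/2)(-0.903) = +0.027 V.

+0.027 V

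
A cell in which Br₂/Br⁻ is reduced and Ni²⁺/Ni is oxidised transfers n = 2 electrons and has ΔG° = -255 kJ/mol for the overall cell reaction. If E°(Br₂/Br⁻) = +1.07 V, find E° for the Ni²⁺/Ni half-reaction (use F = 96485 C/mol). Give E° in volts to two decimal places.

E°cell = −ΔG°/(nF) = −(-255×10³)/((2)(96485)) = +1.321 V.
Since Br₂/Br⁻ is the cathode and Ni²⁺/Ni the anode, E°cell = E°(Br₂/Br⁻) − E°(Ni²⁺/Ni).
So E°(Ni²⁺/Ni) = E°(Br₂/Br⁻) − E°cell = (+1.07) − (+1.321) = -0.25 V.

-0.25 V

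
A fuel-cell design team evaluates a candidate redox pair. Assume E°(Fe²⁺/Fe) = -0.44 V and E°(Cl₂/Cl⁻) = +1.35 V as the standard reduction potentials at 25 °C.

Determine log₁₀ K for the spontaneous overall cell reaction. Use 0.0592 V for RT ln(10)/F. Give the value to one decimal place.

60.5

Cathode: Cl₂/Cl⁻; anode: Fe²⁺/Fe. E°cell = +1.79 V, n = 2.
log K = nE°cell / 0.0592 = (2)(+1.79) / 0.0592 = 60.5.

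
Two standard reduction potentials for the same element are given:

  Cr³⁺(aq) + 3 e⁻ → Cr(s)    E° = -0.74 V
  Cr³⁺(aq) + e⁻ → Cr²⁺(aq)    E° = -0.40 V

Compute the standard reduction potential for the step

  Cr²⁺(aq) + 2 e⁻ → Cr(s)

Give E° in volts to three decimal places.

-0.910 V

Sequential free energies add, so n₃E°₃ = n₁E°₁ + n₂E°₂.
With n₃ = 3, and the known step contributing 1×(-0.40) V, the unknown satisfies 2·E° = 3×(-0.74) − 1×(-0.40) = -1.820.
E° = -1.820 / 2 = -0.910 V.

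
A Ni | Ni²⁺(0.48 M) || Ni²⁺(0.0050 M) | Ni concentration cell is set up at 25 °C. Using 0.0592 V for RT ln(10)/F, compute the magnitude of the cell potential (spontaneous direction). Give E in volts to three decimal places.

For a concentration cell E°cell = 0. The 0.48 M side is the cathode (reduction is favoured where [Ni²⁺] is higher).
With n = 2, E = −(0.0592/2) log([Ni²⁺]ₐₙ/[Ni²⁺]꜀ₐₜ) = −(0.0592/2) log(0.005/0.48) = −(0.0592/2)(-1.982) = +0.059 V.

+0.059 V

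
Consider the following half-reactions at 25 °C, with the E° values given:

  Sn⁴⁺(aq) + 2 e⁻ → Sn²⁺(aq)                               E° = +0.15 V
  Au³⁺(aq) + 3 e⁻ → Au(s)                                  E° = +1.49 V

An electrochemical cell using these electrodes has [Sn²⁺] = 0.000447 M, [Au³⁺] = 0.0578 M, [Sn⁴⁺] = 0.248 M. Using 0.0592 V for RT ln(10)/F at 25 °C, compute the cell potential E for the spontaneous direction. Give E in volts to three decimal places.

+1.234 V

Au³⁺/Au is the cathode (higher E°), Sn⁴⁺/Sn²⁺ the anode: E°cell = +1.49 − (+0.15) = +1.34 V, n = 6.
Overall: 2 Au³⁺(aq) + 3 Sn²⁺(aq) → 2 Au(s) + 3 Sn⁴⁺(aq)
Q = [Sn⁴⁺]^3 / ([Au³⁺]^2·[Sn²⁺]^3); log Q = 10.709.
E = E° − (0.0592/n) log Q = +1.34 − (0.0592/6)(10.709) = +1.234 V.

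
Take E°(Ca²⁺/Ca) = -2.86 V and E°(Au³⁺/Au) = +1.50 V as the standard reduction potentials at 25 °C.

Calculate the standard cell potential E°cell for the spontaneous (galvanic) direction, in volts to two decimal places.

The Au³⁺/Au couple has the higher reduction potential, so it is the cathode; Ca²⁺/Ca is oxidised at the anode.
E°cell = E°(cathode) − E°(anode) = (+1.50) − (-2.86) = +4.36 V.

+4.36 V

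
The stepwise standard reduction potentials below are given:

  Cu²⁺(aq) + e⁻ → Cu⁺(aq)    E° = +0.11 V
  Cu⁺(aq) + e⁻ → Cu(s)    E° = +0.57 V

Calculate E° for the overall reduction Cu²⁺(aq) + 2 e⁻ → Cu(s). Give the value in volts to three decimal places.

Since ΔG° = −nFE° is additive over sequential reductions, n₃E°₃ = n₁E°₁ + n₂E°₂.
E°₃ = (1×+0.11 + 1×+0.57) / 2 = (+0.680) / 2 = +0.340 V.

+0.340 V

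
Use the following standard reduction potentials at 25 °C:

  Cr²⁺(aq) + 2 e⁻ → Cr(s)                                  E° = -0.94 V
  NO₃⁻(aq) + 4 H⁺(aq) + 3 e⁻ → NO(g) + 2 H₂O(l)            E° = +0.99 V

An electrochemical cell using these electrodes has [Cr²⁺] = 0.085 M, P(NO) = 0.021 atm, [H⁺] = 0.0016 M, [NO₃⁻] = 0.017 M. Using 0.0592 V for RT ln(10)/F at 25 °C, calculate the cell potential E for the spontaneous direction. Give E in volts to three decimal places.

+1.739 V

NO₃⁻/NO is the cathode (higher E°), Cr²⁺/Cr the anode: E°cell = +0.99 − (-0.94) = +1.93 V, n = 6.
Overall: 2 NO₃⁻(aq) + 8 H⁺(aq) + 3 Cr(s) → 2 NO(g) + 4 H₂O(l) + 3 Cr²⁺(aq)
Q = P(NO)^2·[Cr²⁺]^3 / ([NO₃⁻]^2·[H⁺]^8); log Q = 19.339.
E = E° − (0.0592/n) log Q = +1.93 − (0.0592/6)(19.339) = +1.739 V.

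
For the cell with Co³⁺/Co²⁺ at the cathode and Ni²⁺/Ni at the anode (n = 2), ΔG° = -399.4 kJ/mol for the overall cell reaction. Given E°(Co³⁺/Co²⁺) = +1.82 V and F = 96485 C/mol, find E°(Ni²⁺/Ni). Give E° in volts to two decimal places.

E°cell = −ΔG°/(nF) = −(-399.4×10³)/((2)(96485)) = +2.070 V.
Since Co³⁺/Co²⁺ is the cathode and Ni²⁺/Ni the anode, E°cell = E°(Co³⁺/Co²⁺) − E°(Ni²⁺/Ni).
So E°(Ni²⁺/Ni) = E°(Co³⁺/Co²⁺) − E°cell = (+1.82) − (+2.070) = -0.25 V.

-0.25 V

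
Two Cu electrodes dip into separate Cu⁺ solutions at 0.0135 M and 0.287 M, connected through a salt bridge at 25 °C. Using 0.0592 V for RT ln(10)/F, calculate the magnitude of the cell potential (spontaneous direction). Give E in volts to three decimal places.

For a concentration cell E°cell = 0. The 0.287 M side is the cathode (reduction is favoured where [Cu⁺] is higher).
With n = 1, E = −(0.0592/1) log([Cu⁺]ₐₙ/[Cu⁺]꜀ₐₜ) = −(0.0592/1) log(0.0135/0.287) = −(0.0592/1)(-1.328) = +0.079 V.

+0.079 V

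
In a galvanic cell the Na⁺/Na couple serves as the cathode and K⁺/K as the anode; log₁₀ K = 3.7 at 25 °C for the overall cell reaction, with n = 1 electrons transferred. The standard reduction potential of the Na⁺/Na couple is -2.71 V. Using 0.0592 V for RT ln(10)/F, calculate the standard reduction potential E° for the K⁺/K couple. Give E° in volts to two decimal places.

-2.93 V

E°cell = (0.0592/n)·log K = (0.0592/1)(3.7) = +0.219 V.
Since Na⁺/Na is the cathode and K⁺/K the anode, E°cell = E°(Na⁺/Na) − E°(K⁺/K).
So E°(K⁺/K) = E°(Na⁺/Na) − E°cell = (-2.71) − (+0.219) = -2.93 V.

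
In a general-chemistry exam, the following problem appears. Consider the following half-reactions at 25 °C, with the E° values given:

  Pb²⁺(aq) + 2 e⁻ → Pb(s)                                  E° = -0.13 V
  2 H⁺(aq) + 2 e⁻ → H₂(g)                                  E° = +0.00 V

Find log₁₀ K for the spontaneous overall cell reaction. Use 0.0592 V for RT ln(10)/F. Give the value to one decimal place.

Cathode: H⁺/H₂; anode: Pb²⁺/Pb. E°cell = +0.13 V, n = 2.
log K = nE°cell / 0.0592 = (2)(+0.13) / 0.0592 = 4.4.

4.4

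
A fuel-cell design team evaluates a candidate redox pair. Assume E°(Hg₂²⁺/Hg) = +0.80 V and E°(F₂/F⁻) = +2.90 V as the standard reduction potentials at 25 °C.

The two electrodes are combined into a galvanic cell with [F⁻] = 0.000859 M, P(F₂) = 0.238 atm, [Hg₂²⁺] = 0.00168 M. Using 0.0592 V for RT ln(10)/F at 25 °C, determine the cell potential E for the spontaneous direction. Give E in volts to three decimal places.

F₂/F⁻ is the cathode (higher E°), Hg₂²⁺/Hg the anode: E°cell = +2.90 − (+0.80) = +2.10 V, n = 2.
Overall: F₂(g) + 2 Hg(l) → 2 F⁻(aq) + Hg₂²⁺(aq)
Q = [F⁻]^2·[Hg₂²⁺] / (P(F₂)); log Q = -8.283.
E = E° − (0.0592/n) log Q = +2.10 − (0.0592/2)(-8.283) = +2.345 V.

+2.345 V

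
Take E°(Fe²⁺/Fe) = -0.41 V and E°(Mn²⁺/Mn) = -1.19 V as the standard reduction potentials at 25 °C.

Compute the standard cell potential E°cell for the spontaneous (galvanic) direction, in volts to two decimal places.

+0.78 V

The Fe²⁺/Fe couple has the higher reduction potential, so it is the cathode; Mn²⁺/Mn is oxidised at the anode.
E°cell = E°(cathode) − E°(anode) = (-0.41) − (-1.19) = +0.78 V.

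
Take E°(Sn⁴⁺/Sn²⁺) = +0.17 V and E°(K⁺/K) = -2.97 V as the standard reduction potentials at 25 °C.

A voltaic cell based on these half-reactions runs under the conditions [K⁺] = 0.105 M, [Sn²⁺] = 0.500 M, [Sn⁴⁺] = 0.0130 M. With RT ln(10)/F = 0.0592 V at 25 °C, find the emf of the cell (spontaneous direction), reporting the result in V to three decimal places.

Sn⁴⁺/Sn²⁺ is the cathode (higher E°), K⁺/K the anode: E°cell = +0.17 − (-2.97) = +3.14 V, n = 2.
Overall: Sn⁴⁺(aq) + 2 K(s) → Sn²⁺(aq) + 2 K⁺(aq)
Q = [Sn²⁺]·[K⁺]^2 / ([Sn⁴⁺]); log Q = -0.373.
E = E° − (0.0592/n) log Q = +3.14 − (0.0592/2)(-0.373) = +3.151 V.

+3.151 V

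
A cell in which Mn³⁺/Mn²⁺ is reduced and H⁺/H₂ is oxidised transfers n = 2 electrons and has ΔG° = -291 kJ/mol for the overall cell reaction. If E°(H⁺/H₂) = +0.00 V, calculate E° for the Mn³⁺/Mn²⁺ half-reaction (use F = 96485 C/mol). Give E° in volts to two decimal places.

+1.51 V

E°cell = −ΔG°/(nF) = −(-291×10³)/((2)(96485)) = +1.508 V.
Since Mn³⁺/Mn²⁺ is the cathode and H⁺/H₂ the anode, E°cell = E°(Mn³⁺/Mn²⁺) − E°(H⁺/H₂).
So E°(Mn³⁺/Mn²⁺) = E°cell + E°(H⁺/H₂) = +1.508 + (+0.00) = +1.51 V.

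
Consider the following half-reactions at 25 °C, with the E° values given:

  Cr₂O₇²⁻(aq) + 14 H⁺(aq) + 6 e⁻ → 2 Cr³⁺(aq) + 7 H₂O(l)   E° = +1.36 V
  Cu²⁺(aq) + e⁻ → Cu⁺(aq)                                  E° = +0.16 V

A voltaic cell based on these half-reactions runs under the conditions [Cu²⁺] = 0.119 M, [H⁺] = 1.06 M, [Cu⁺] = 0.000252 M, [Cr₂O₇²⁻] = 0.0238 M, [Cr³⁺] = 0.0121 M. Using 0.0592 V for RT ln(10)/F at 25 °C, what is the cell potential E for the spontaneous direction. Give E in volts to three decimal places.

+1.067 V

Cr₂O₇²⁻/Cr³⁺ is the cathode (higher E°), Cu²⁺/Cu⁺ the anode: E°cell = +1.36 − (+0.16) = +1.20 V, n = 6.
Overall: Cr₂O₇²⁻(aq) + 14 H⁺(aq) + 6 Cu⁺(aq) → 2 Cr³⁺(aq) + 7 H₂O(l) + 6 Cu²⁺(aq)
Q = [Cr³⁺]^2·[Cu²⁺]^6 / ([Cr₂O₇²⁻]·[H⁺]^14·[Cu⁺]^6); log Q = 13.480.
E = E° − (0.0592/n) log Q = +1.20 − (0.0592/6)(13.480) = +1.067 V.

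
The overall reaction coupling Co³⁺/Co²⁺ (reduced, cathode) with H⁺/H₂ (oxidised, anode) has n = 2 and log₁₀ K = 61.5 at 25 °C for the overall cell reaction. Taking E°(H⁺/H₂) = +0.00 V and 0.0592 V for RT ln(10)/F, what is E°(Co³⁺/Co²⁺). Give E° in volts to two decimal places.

E°cell = (0.0592/n)·log K = (0.0592/2)(61.5) = +1.820 V.
Since Co³⁺/Co²⁺ is the cathode and H⁺/H₂ the anode, E°cell = E°(Co³⁺/Co²⁺) − E°(H⁺/H₂).
So E°(Co³⁺/Co²⁺) = E°cell + E°(H⁺/H₂) = +1.820 + (+0.00) = +1.82 V.

+1.82 V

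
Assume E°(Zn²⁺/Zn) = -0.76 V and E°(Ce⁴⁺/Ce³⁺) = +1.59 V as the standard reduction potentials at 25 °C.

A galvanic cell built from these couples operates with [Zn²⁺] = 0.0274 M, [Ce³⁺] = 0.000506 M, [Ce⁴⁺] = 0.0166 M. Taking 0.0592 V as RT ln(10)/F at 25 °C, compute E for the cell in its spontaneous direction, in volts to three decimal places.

Ce⁴⁺/Ce³⁺ is the cathode (higher E°), Zn²⁺/Zn the anode: E°cell = +1.59 − (-0.76) = +2.35 V, n = 2.
Overall: 2 Ce⁴⁺(aq) + Zn(s) → 2 Ce³⁺(aq) + Zn²⁺(aq)
Q = [Ce³⁺]^2·[Zn²⁺] / ([Ce⁴⁺]^2); log Q = -4.594.
E = E° − (0.0592/n) log Q = +2.35 − (0.0592/2)(-4.594) = +2.486 V.

+2.486 V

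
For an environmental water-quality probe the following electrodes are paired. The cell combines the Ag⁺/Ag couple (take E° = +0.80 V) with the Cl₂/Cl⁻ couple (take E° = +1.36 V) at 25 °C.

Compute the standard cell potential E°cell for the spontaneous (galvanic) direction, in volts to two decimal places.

The Cl₂/Cl⁻ couple has the higher reduction potential, so it is the cathode; Ag⁺/Ag is oxidised at the anode.
E°cell = E°(cathode) − E°(anode) = (+1.36) − (+0.80) = +0.56 V.
Since E°cell > 0, the reaction is spontaneous under standard conditions.

+0.56 V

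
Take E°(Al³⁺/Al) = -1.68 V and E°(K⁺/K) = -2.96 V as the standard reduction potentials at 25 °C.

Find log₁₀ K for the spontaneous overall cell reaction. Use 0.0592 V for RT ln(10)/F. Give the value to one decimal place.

64.9

Cathode: Al³⁺/Al; anode: K⁺/K. E°cell = +1.28 V, n = 3.
log K = nE°cell / 0.0592 = (3)(+1.28) / 0.0592 = 64.9.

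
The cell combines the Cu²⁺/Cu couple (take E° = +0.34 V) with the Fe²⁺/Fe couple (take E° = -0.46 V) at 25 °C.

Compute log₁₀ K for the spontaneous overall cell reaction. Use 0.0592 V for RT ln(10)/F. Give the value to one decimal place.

Cathode: Cu²⁺/Cu; anode: Fe²⁺/Fe. E°cell = +0.80 V, n = 2.
log K = nE°cell / 0.0592 = (2)(+0.80) / 0.0592 = 27.0.

27.0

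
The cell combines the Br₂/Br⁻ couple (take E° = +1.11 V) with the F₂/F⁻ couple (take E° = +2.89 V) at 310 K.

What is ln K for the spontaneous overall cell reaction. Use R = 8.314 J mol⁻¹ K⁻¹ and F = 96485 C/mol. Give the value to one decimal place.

133.3

Cathode: F₂/F⁻; anode: Br₂/Br⁻. E°cell = (+2.89) − (+1.11) = +1.78 V, with n = 2.
ΔG° = −nFE° = −RT ln K, so ln K = nFE°/(RT) = (2)(96485)(+1.78) / ((8.314)(310)) = 133.272.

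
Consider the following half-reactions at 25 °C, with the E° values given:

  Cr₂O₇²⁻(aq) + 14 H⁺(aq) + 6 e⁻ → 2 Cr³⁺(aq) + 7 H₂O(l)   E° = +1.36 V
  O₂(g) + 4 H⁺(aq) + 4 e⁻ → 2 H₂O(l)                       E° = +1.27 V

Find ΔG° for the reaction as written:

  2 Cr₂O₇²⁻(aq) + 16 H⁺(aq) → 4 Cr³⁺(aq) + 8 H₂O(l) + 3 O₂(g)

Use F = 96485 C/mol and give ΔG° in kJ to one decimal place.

-104.2 kJ

As written, Cr₂O₇²⁻/Cr³⁺ is reduced (cathode) and O₂/H₂O is oxidised (anode), so E°cell = (+1.36) − (+1.27) = +0.09 V.
Balancing electrons gives n = 12.
ΔG° = −nFE° = −(12)(96485)(+0.09) = -104,204 J = -104.2 kJ.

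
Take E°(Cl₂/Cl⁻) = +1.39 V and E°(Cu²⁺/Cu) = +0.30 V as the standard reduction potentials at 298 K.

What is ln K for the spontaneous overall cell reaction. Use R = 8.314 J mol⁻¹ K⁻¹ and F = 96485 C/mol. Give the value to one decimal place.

Cathode: Cl₂/Cl⁻; anode: Cu²⁺/Cu. E°cell = (+1.39) − (+0.30) = +1.09 V, with n = 2.
ΔG° = −nFE° = −RT ln K, so ln K = nFE°/(RT) = (2)(96485)(+1.09) / ((8.314)(298)) = 84.897.

84.9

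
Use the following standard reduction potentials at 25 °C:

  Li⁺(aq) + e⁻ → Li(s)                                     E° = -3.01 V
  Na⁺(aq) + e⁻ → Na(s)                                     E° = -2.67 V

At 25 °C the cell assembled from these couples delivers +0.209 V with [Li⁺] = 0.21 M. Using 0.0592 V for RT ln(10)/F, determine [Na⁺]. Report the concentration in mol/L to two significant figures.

0.0013 M

Na⁺/Na is the cathode, Li⁺/Li the anode: E°cell = +0.34 V, n = 1.
Overall reaction: Na⁺(aq) + Li(s) → Na(s) + Li⁺(aq); Q = [Li⁺]^1/[Na⁺]^1.
From E = E° − (0.0592/n) log Q: log Q = (E° − E)·n/0.0592 = (+0.34 − (+0.209))·1/0.0592 = 2.2128.
So 1·log[Na⁺] = 1·log(0.21) − log Q = -0.6778 − (2.2128) = -2.8906; [Na⁺] = 10^(-2.8906) ≈ 0.0013 M.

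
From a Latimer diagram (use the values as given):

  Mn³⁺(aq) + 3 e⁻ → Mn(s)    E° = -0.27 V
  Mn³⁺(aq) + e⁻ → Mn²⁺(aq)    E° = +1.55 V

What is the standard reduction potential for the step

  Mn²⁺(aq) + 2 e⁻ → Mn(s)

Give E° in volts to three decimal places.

-1.180 V

Sequential free energies add, so n₃E°₃ = n₁E°₁ + n₂E°₂.
With n₃ = 3, and the known step contributing 1×(+1.55) V, the unknown satisfies 2·E° = 3×(-0.27) − 1×(+1.55) = -2.360.
E° = -2.360 / 2 = -1.180 V.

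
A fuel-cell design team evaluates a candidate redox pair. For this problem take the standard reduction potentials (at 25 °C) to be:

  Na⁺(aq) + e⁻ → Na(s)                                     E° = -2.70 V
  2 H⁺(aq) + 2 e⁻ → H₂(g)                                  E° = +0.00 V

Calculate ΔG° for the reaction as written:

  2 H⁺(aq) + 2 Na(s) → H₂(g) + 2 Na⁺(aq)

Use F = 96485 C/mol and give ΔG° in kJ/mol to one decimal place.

As written, H⁺/H₂ is reduced (cathode) and Na⁺/Na is oxidised (anode), so E°cell = (+0.00) − (-2.70) = +2.70 V.
Balancing electrons gives n = 2.
ΔG° = −nFE° = −(2)(96485)(+2.70) = -521,019 J = -521.0 kJ/mol.

-521.0 kJ/mol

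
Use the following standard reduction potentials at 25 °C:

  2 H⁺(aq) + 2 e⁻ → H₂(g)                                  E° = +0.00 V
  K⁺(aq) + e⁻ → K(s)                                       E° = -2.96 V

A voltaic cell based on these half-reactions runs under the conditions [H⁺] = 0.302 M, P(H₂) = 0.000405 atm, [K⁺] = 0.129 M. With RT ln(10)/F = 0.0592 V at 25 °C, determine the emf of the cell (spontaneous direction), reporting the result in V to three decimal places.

+3.082 V

H⁺/H₂ is the cathode (higher E°), K⁺/K the anode: E°cell = +0.00 − (-2.96) = +2.96 V, n = 2.
Overall: 2 H⁺(aq) + 2 K(s) → H₂(g) + 2 K⁺(aq)
Q = P(H₂)·[K⁺]^2 / ([H⁺]^2); log Q = -4.131.
E = E° − (0.0592/n) log Q = +2.96 − (0.0592/2)(-4.131) = +3.082 V.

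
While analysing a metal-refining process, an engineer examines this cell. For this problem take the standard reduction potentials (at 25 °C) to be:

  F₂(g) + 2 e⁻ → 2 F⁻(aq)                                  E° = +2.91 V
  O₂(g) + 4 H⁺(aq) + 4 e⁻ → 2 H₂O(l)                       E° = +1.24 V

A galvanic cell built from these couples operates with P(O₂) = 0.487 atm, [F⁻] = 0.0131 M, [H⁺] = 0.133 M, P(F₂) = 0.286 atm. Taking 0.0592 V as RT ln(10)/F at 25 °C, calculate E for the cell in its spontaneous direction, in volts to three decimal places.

+1.822 V

F₂/F⁻ is the cathode (higher E°), O₂/H₂O the anode: E°cell = +2.91 − (+1.24) = +1.67 V, n = 4.
Overall: 2 F₂(g) + 2 H₂O(l) → 4 F⁻(aq) + O₂(g) + 4 H⁺(aq)
Q = [F⁻]^4·P(O₂)·[H⁺]^4 / (P(F₂)^2); log Q = -10.261.
E = E° − (0.0592/n) log Q = +1.67 − (0.0592/4)(-10.261) = +1.822 V.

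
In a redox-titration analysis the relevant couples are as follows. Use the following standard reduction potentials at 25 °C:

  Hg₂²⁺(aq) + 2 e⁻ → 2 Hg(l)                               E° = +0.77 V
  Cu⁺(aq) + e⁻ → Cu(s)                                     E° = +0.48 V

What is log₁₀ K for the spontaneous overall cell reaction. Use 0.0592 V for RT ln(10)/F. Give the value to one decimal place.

Cathode: Hg₂²⁺/Hg; anode: Cu⁺/Cu. E°cell = +0.29 V, n = 2.
log K = nE°cell / 0.0592 = (2)(+0.29) / 0.0592 = 9.8.

9.8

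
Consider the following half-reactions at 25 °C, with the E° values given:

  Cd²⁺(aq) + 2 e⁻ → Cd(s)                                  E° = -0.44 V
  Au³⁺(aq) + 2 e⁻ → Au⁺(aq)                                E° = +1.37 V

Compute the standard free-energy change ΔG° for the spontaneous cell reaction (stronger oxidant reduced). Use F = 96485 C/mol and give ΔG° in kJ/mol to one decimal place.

Au³⁺/Au⁺ (E° = +1.37 V) is the cathode; Cd²⁺/Cd (E° = -0.44 V) is the anode, so E°cell = +1.81 V.
Balancing electrons gives n = 2 (lcm of 2 and 2).
ΔG° = −nFE° = −(2)(96485)(+1.81) = -349,276 J = -349.3 kJ/mol.

-349.3 kJ/mol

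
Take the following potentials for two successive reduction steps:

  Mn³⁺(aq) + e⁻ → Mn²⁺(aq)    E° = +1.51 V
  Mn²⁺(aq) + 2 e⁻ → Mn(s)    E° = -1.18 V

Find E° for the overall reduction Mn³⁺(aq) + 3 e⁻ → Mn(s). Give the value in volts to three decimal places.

-0.283 V

Standard free energies of sequential steps add: ΔG°₃ = ΔG°₁ + ΔG°₂, so n₃E°₃ = n₁E°₁ + n₂E°₂.
E°₃ = (1×+1.51 + 2×-1.18) / 3 = (-0.850) / 3 = -0.283 V.
Simply averaging or adding the two E° values would be wrong; the electron-weighted sum is required.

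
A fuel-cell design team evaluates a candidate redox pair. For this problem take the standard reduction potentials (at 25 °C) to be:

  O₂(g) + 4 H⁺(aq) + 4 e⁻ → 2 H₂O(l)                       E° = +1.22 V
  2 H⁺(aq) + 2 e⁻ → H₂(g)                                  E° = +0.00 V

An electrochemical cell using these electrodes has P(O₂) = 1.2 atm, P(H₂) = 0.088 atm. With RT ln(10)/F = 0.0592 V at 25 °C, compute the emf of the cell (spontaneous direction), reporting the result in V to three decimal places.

+1.190 V

O₂/H₂O is the cathode (higher E°), H⁺/H₂ the anode: E°cell = +1.22 − (+0.00) = +1.22 V, n = 4.
Overall: O₂(g) + 2 H₂(g) → 2 H₂O(l)
Q = 1 / (P(O₂)·P(H₂)^2); log Q = 2.032.
E = E° − (0.0592/n) log Q = +1.22 − (0.0592/4)(2.032) = +1.190 V.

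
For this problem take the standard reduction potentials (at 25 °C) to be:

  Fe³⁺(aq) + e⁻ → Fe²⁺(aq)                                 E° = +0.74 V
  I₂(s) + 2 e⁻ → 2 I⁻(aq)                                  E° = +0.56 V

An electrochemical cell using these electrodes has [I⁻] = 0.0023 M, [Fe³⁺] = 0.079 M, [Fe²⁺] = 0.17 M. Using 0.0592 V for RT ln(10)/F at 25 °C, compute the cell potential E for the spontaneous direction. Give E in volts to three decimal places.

Fe³⁺/Fe²⁺ is the cathode (higher E°), I₂/I⁻ the anode: E°cell = +0.74 − (+0.56) = +0.18 V, n = 2.
Overall: 2 Fe³⁺(aq) + 2 I⁻(aq) → 2 Fe²⁺(aq) + I₂(s)
Q = [Fe²⁺]^2 / ([Fe³⁺]^2·[I⁻]^2); log Q = 5.942.
E = E° − (0.0592/n) log Q = +0.18 − (0.0592/2)(5.942) = +0.004 V.

+0.004 V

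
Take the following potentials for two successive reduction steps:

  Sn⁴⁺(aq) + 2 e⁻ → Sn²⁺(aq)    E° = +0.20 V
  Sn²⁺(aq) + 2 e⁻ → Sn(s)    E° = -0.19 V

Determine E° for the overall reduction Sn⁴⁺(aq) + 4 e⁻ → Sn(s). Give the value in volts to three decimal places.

+0.005 V

Adding the free-energy changes (−nFE°) of the two steps gives −n₃FE°₃ = −n₁FE°₁ − n₂FE°₂.
E°₃ = (2×+0.20 + 2×-0.19) / 4 = (+0.020) / 4 = +0.005 V.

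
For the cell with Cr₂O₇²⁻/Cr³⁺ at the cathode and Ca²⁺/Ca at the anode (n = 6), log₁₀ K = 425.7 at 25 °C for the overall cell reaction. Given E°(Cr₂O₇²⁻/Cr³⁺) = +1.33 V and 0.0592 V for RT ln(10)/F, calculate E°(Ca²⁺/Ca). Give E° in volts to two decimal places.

E°cell = (0.0592/n)·log K = (0.0592/6)(425.7) = +4.200 V.
Since Cr₂O₇²⁻/Cr³⁺ is the cathode and Ca²⁺/Ca the anode, E°cell = E°(Cr₂O₇²⁻/Cr³⁺) − E°(Ca²⁺/Ca).
So E°(Ca²⁺/Ca) = E°(Cr₂O₇²⁻/Cr³⁺) − E°cell = (+1.33) − (+4.200) = -2.87 V.

-2.87 V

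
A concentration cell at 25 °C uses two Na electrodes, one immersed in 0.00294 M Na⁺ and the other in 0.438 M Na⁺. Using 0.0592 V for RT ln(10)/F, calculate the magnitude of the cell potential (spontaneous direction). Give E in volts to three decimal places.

For a concentration cell E°cell = 0. The 0.438 M side is the cathode (reduction is favoured where [Na⁺] is higher).
With n = 1, E = −(0.0592/1) log([Na⁺]ₐₙ/[Na⁺]꜀ₐₜ) = −(0.0592/1) log(0.00294/0.438) = −(0.0592/1)(-2.173) = +0.129 V.

+0.129 V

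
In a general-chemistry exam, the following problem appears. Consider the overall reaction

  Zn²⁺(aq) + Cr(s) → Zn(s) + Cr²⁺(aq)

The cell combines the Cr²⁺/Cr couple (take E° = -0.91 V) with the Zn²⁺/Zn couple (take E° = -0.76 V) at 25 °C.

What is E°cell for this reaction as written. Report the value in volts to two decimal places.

The Zn²⁺/Zn couple has the higher reduction potential, so it is the cathode; Cr²⁺/Cr is oxidised at the anode.
E°cell = E°(cathode) − E°(anode) = (-0.76) − (-0.91) = +0.15 V.

+0.15 V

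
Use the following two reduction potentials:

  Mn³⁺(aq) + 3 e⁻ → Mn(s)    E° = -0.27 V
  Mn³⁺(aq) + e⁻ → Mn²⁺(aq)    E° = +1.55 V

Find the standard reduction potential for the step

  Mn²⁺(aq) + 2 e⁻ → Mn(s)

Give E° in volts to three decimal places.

Sequential free energies add, so n₃E°₃ = n₁E°₁ + n₂E°₂.
With n₃ = 3, and the known step contributing 1×(+1.55) V, the unknown satisfies 2·E° = 3×(-0.27) − 1×(+1.55) = -2.360.
E° = -2.360 / 2 = -1.180 V.

-1.180 V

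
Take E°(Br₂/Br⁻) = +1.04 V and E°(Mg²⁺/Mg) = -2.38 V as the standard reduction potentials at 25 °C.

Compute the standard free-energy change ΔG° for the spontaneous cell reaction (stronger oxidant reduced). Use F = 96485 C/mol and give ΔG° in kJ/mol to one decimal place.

Br₂/Br⁻ (E° = +1.04 V) is the cathode; Mg²⁺/Mg (E° = -2.38 V) is the anode, so E°cell = +3.42 V.
Balancing electrons gives n = 2 (lcm of 2 and 2).
ΔG° = −nFE° = −(2)(96485)(+3.42) = -659,957 J = -660.0 kJ/mol.

-660.0 kJ/mol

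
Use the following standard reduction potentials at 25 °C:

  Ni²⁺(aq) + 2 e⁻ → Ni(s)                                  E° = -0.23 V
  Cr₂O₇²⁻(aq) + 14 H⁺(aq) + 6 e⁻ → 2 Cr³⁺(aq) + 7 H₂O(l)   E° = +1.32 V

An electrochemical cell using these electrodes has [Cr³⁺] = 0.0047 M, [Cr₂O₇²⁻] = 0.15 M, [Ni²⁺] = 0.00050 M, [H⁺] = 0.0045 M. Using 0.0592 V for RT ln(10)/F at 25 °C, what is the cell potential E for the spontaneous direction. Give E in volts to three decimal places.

+1.361 V

Cr₂O₇²⁻/Cr³⁺ is the cathode (higher E°), Ni²⁺/Ni the anode: E°cell = +1.32 − (-0.23) = +1.55 V, n = 6.
Overall: Cr₂O₇²⁻(aq) + 14 H⁺(aq) + 3 Ni(s) → 2 Cr³⁺(aq) + 7 H₂O(l) + 3 Ni²⁺(aq)
Q = [Cr³⁺]^2·[Ni²⁺]^3 / ([Cr₂O₇²⁻]·[H⁺]^14); log Q = 19.120.
E = E° − (0.0592/n) log Q = +1.55 − (0.0592/6)(19.120) = +1.361 V.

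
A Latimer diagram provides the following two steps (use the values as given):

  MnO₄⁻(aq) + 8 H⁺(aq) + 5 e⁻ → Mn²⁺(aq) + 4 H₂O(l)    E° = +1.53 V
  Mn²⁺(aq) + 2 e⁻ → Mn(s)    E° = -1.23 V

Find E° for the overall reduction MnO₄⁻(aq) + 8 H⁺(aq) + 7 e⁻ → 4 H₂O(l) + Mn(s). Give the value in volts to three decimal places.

Since ΔG° = −nFE° is additive over sequential reductions, n₃E°₃ = n₁E°₁ + n₂E°₂.
E°₃ = (5×+1.53 + 2×-1.23) / 7 = (+5.190) / 7 = +0.741 V.

+0.741 V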